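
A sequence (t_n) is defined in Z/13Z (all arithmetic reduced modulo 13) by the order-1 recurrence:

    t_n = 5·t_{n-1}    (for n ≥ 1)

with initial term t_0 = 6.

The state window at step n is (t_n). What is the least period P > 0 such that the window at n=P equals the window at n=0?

n=0: window = (6)
n=1: window = (4)
n=2: window = (7)
n=3: window = (9)
n=4: window = (6)
window at n=4 equals window at n=0 → period = 4

4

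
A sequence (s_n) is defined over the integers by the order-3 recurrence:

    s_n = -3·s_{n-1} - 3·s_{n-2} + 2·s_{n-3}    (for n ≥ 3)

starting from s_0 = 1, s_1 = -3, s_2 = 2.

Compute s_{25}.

250520637

s_3 = -3·2 + -3·-3 + 2·1 = 5
s_4 = -3·5 + -3·2 + 2·-3 = -27
s_5 = -3·-27 + -3·5 + 2·2 = 70
s_6 = -3·70 + -3·-27 + 2·5 = -119
s_7 = -3·-119 + -3·70 + 2·-27 = 93
s_8 = -3·93 + -3·-119 + 2·70 = 218
s_9 = -3·218 + -3·93 + 2·-119 = -1171
s_10 = -3·-1171 + -3·218 + 2·93 = 3045
s_11 = -3·3045 + -3·-1171 + 2·218 = -5186
s_12 = -3·-5186 + -3·3045 + 2·-1171 = 4081
s_13 = -3·4081 + -3·-5186 + 2·3045 = 9405
s_14 = -3·9405 + -3·4081 + 2·-5186 = -50830
s_15 = -3·-50830 + -3·9405 + 2·4081 = 132437
s_16 = -3·132437 + -3·-50830 + 2·9405 = -226011
s_17 = -3·-226011 + -3·132437 + 2·-50830 = 179062
s_18 = -3·179062 + -3·-226011 + 2·132437 = 405721
s_19 = -3·405721 + -3·179062 + 2·-226011 = -2206371
s_20 = -3·-2206371 + -3·405721 + 2·179062 = 5760074
s_21 = -3·5760074 + -3·-2206371 + 2·405721 = -9849667
s_22 = -3·-9849667 + -3·5760074 + 2·-2206371 = 7856037
s_23 = -3·7856037 + -3·-9849667 + 2·5760074 = 17501038
s_24 = -3·17501038 + -3·7856037 + 2·-9849667 = -95770559
s_25 = -3·-95770559 + -3·17501038 + 2·7856037 = 250520637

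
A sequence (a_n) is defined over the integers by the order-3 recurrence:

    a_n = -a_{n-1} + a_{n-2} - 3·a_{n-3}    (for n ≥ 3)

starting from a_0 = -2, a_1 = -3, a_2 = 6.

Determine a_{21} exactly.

-6217239

a_3 = -1·6 + 1·-3 + -3·-2 = -3
a_4 = -1·-3 + 1·6 + -3·-3 = 18
a_5 = -1·18 + 1·-3 + -3·6 = -39
a_6 = -1·-39 + 1·18 + -3·-3 = 66
a_7 = -1·66 + 1·-39 + -3·18 = -159
a_8 = -1·-159 + 1·66 + -3·-39 = 342
a_9 = -1·342 + 1·-159 + -3·66 = -699
a_10 = -1·-699 + 1·342 + -3·-159 = 1518
a_11 = -1·1518 + 1·-699 + -3·342 = -3243
a_12 = -1·-3243 + 1·1518 + -3·-699 = 6858
a_13 = -1·6858 + 1·-3243 + -3·1518 = -14655
a_14 = -1·-14655 + 1·6858 + -3·-3243 = 31242
a_15 = -1·31242 + 1·-14655 + -3·6858 = -66471
a_16 = -1·-66471 + 1·31242 + -3·-14655 = 141678
a_17 = -1·141678 + 1·-66471 + -3·31242 = -301875
a_18 = -1·-301875 + 1·141678 + -3·-66471 = 642966
a_19 = -1·642966 + 1·-301875 + -3·141678 = -1369875
a_20 = -1·-1369875 + 1·642966 + -3·-301875 = 2918466
a_21 = -1·2918466 + 1·-1369875 + -3·642966 = -6217239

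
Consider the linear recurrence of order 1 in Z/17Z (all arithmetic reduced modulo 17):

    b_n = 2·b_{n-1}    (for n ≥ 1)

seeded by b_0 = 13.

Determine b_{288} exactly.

b_1 = 2·13 = 9
b_2 = 2·9 = 1
b_3 = 2·1 = 2
b_4 = 2·2 = 4
b_5 = 2·4 = 8
b_6 = 2·8 = 16
b_7 = 2·16 = 15
b_8 = 2·15 = 13
(b_8) = (13) = (b_0), so the sequence has period 8.
288 ≡ 0 (mod 8), hence b_288 = b_0 = 13.

13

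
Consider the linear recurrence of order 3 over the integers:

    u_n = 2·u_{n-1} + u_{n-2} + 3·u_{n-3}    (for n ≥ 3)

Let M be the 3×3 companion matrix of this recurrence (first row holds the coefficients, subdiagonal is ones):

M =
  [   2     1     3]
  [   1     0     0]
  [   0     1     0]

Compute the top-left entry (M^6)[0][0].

310

(M^6)[0][0] is the top entry after applying M 6 times to the unit state (1, 0, 0). Equivalently it is h_{8} for the auxiliary sequence (h_n) obeying the same recurrence with h_2 = 1 and h_i = 0 for 0 ≤ i < 2:
h_3 = 2·1 + 1·0 + 3·0 = 2
h_4 = 2·2 + 1·1 + 3·0 = 5
h_5 = 2·5 + 1·2 + 3·1 = 15
h_6 = 2·15 + 1·5 + 3·2 = 41
h_7 = 2·41 + 1·15 + 3·5 = 112
h_8 = 2·112 + 1·41 + 3·15 = 310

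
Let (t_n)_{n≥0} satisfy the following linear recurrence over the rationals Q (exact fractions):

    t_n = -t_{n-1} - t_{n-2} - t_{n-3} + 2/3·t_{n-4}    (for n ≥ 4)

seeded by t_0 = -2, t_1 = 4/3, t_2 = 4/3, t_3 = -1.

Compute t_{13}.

t_4 = -1·-1 + -1·4/3 + -1·4/3 + 2/3·-2 = -3
t_5 = -1·-3 + -1·-1 + -1·4/3 + 2/3·4/3 = 32/9
t_6 = -1·32/9 + -1·-3 + -1·-1 + 2/3·4/3 = 4/3
t_7 = -1·4/3 + -1·32/9 + -1·-3 + 2/3·-1 = -23/9
t_8 = -1·-23/9 + -1·4/3 + -1·32/9 + 2/3·-3 = -13/3
t_9 = -1·-13/3 + -1·-23/9 + -1·4/3 + 2/3·32/9 = 214/27
t_10 = -1·214/27 + -1·-13/3 + -1·-23/9 + 2/3·4/3 = -4/27
t_11 = -1·-4/27 + -1·214/27 + -1·-13/3 + 2/3·-23/9 = -139/27
t_12 = -1·-139/27 + -1·-4/27 + -1·214/27 + 2/3·-13/3 = -149/27
t_13 = -1·-149/27 + -1·-139/27 + -1·-4/27 + 2/3·214/27 = 1304/81

1304/81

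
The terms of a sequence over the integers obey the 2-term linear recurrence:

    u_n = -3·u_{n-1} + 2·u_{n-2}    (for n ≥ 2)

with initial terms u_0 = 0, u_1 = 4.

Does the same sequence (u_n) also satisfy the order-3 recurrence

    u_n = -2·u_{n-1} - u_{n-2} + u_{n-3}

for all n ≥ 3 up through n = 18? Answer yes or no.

no

Terms u_0..u_18: 0, 4, -12, 44, -156, 556, -1980, 7052, -25116, 89452, -318588, 1134668, -4041180, 14392876, -51260988, 182568716, -650228124, 2315821804, -8247921660
n=3: candidate gives 20, actual u_3 = 44 ✗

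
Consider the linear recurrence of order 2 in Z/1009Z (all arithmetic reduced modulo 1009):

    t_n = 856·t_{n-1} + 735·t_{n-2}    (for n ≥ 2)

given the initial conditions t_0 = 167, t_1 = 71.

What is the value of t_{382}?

t_2 = 856·71 + 735·167 = 892
t_3 = 856·892 + 735·71 = 465
t_4 = 856·465 + 735·892 = 264
t_5 = 856·264 + 735·465 = 701
t_6 = 856·701 + 735·264 = 13
t_7 = 856·13 + 735·701 = 674
Continuing the recurrence:
  t_8 = 270;  t_9 = 30;  t_10 = 132;  t_11 = 845;  t_12 = 23;  t_13 = 48
  t_14 = 480;  t_15 = 182;  t_16 = 56;  t_17 = 86;  t_18 = 759;  t_19 = 560
  t_20 = 982;  t_21 = 23;  t_22 = 852;  t_23 = 566;  t_24 = 816;  t_25 = 570
  t_26 = 987;  t_27 = 554;  t_28 = 977;  t_29 = 414;  t_30 = 921;  t_31 = 928
  t_32 = 181;  t_33 = 555;  t_34 = 697;  t_35 = 602;  t_36 = 445;  t_37 = 46
  t_38 = 184;  t_39 = 613;  t_40 = 82;  t_41 = 103;  t_42 = 115;  t_43 = 597
  t_44 = 247;  t_45 = 431;  t_46 = 576;  t_47 = 623;  t_48 = 116;  t_49 = 233
  t_50 = 170;  t_51 = 958;  t_52 = 574;  t_53 = 818;  t_54 = 90;  t_55 = 222
  t_56 = 905;  t_57 = 489;  t_58 = 93;  t_59 = 108;  t_60 = 372;  t_61 = 266
  t_62 = 652;  t_63 = 908;  t_64 = 263;  t_65 = 552;  t_66 = 886;  t_67 = 759
  t_68 = 313;  t_69 = 431;  t_70 = 654;  t_71 = 797;  t_72 = 554;  t_73 = 569
  t_74 = 280;  t_75 = 27;  t_76 = 878;  t_77 = 537;  t_78 = 147;  t_79 = 892
  t_80 = 830;  t_81 = 923;  t_82 = 655;  t_83 = 33;  t_84 = 128;  t_85 = 635
  t_86 = 961;  t_87 = 848;  t_88 = 452;  t_89 = 183;  t_90 = 512;  t_91 = 674
  t_92 = 768;  t_93 = 520;  t_94 = 600;  t_95 = 817;  t_96 = 182;  t_97 = 546
  t_98 = 791;  t_99 = 794;  t_100 = 808;  t_101 = 871;  t_102 = 513;  t_103 = 692
  t_104 = 767;  t_105 = 786;  t_106 = 536;  t_107 = 283;  t_108 = 538;  t_109 = 575
  t_110 = 719;  t_111 = 837;  t_112 = 840;  t_113 = 337;  t_114 = 799;  t_115 = 332
  t_116 = 690;  t_117 = 217;  t_118 = 728;  t_119 = 688;  t_120 = 991;  t_121 = 907
  t_122 = 358;  t_123 = 417;  t_124 = 556;  t_125 = 456;  t_126 = 877;  t_127 = 188
  t_128 = 341;  t_129 = 242;  t_130 = 710;  t_131 = 628;  t_132 = 977;  t_133 = 318
  t_134 = 474;  t_135 = 777;  t_136 = 466;  t_137 = 342;  t_138 = 601;  t_139 = 1004
  t_140 = 558;  t_141 = 752;  t_142 = 446;  t_143 = 162;  t_144 = 324;  t_145 = 886
  t_146 = 673;  t_147 = 354;  t_148 = 569;  t_149 = 594;  t_150 = 417;  t_151 = 468
  t_152 = 803;  t_153 = 150;  t_154 = 197;  t_155 = 398;  t_156 = 154;  t_157 = 574
  t_158 = 143;  t_159 = 447;  t_160 = 390;  t_161 = 481;  t_162 = 158;  t_163 = 427
  t_164 = 349;  t_165 = 126;  t_166 = 122;  t_167 = 287;  t_168 = 354;  t_169 = 388
  t_170 = 35;  t_171 = 332;  t_172 = 154;  t_173 = 496;  t_174 = 978;  t_175 = 9
  t_176 = 54;  t_177 = 371;  t_178 = 80;  t_179 = 123;  t_180 = 630;  t_181 = 69
  t_182 = 461;  t_183 = 362;  t_184 = 929;  t_185 = 835;  t_186 = 110;  t_187 = 576
  t_188 = 794;  t_189 = 187;  t_190 = 29;  t_191 = 829;  t_192 = 423;  t_193 = 745
  t_194 = 165;  t_195 = 677;  t_196 = 541;  t_197 = 123;  t_198 = 441;  t_199 = 734
  t_200 = 952;  t_201 = 324;  t_202 = 352;  t_203 = 646;  t_204 = 460;  t_205 = 830
  t_206 = 229;  t_207 = 892;  t_208 = 560;  t_209 = 864;  t_210 = 924;  t_211 = 267
  t_212 = 601;  t_213 = 365;  t_214 = 452;  t_215 = 346;  t_216 = 798;  t_217 = 37
  t_218 = 694;  t_219 = 724;  t_220 = 763;  t_221 = 702;  t_222 = 358;  t_223 = 83
  t_224 = 199;  t_225 = 288;  t_226 = 292;  t_227 = 519;  t_228 = 7;  t_229 = 1
  t_230 = 956;  t_231 = 772;  t_232 = 333;  t_233 = 872;  t_234 = 349;  t_235 = 285
  t_236 = 11;  t_237 = 947;  t_238 = 418;  t_239 = 457;  t_240 = 194;  t_241 = 486
  t_242 = 629;  t_243 = 651;  t_244 = 481;  t_245 = 283;  t_246 = 473;  t_247 = 430
  t_248 = 354;  t_249 = 557;  t_250 = 412;  t_251 = 272;  t_252 = 882;  t_253 = 398
  t_254 = 138;  t_255 = 1004;  t_256 = 286;  t_257 = 999;  t_258 = 859;  t_259 = 465
  t_260 = 225;  t_261 = 614;  t_262 = 803;  t_263 = 506;  t_264 = 215;  t_265 = 1000
  t_266 = 989;  t_267 = 481;  t_268 = 499;  t_269 = 722;  t_270 = 13;  t_271 = 974
  t_272 = 784;  t_273 = 628;  t_274 = 881;  t_275 = 880;  t_276 = 323;  t_277 = 53
  t_278 = 253;  t_279 = 246;  t_280 = 1003;  t_281 = 108;  t_282 = 255;  t_283 = 5
  t_284 = 1004;  t_285 = 404;  t_286 = 98;  t_287 = 435;  t_288 = 430;  t_289 = 676
  t_290 = 732;  t_291 = 435;  t_292 = 262;  t_293 = 146;  t_294 = 720;  t_295 = 177
  t_296 = 646;  t_297 = 987;  t_298 = 919;  t_299 = 627;  t_300 = 368;  t_301 = 941
  t_302 = 382;  t_303 = 546;  t_304 = 477;  t_305 = 404;  t_306 = 209;  t_307 = 605
  t_308 = 510;  t_309 = 378;  t_310 = 190;  t_311 = 546;  t_312 = 617;  t_313 = 173
  t_314 = 219;  t_315 = 820;  t_316 = 190;  t_317 = 518;  t_318 = 865;  t_319 = 171
  t_320 = 176;  t_321 = 884;  t_322 = 162;  t_323 = 383;  t_324 = 940;  t_325 = 461
  t_326 = 841;  t_327 = 290;  t_328 = 653;  t_329 = 233;  t_330 = 346;  t_331 = 264
  t_332 = 10;  t_333 = 800;  t_334 = 985;  t_335 = 398;  t_336 = 168;  t_337 = 450
  t_338 = 144;  t_339 = 973;  t_340 = 358;  t_341 = 495;  t_342 = 730;  t_343 = 894
  t_344 = 204;  t_345 = 298;  t_346 = 419;  t_347 = 546;  t_348 = 429;  t_349 = 685
  t_350 = 638;  t_351 = 243;  t_352 = 908;  t_353 = 330;  t_354 = 391;  t_355 = 98
  t_356 = 970;  t_357 = 304;  t_358 = 498;  t_359 = 941;  t_360 = 77;  t_361 = 797
  t_362 = 239;  t_363 = 332;  t_364 = 762;  t_365 = 300;  t_366 = 589;  t_367 = 222
  t_368 = 394;  t_369 = 979;  t_370 = 561;  t_371 = 80;  t_372 = 531;  t_373 = 764
  t_374 = 963;  t_375 = 511;  t_376 = 6;  t_377 = 328;  t_378 = 640;  t_379 = 891
  t_380 = 98
t_381 = 856·98 + 735·891 = 185
t_382 = 856·185 + 735·98 = 338

338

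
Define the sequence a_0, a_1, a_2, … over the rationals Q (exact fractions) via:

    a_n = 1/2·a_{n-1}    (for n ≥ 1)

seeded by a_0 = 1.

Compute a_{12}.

a_1 = 1/2·1 = 1/2
a_2 = 1/2·1/2 = 1/4
a_3 = 1/2·1/4 = 1/8
a_4 = 1/2·1/8 = 1/16
a_5 = 1/2·1/16 = 1/32
a_6 = 1/2·1/32 = 1/64
a_7 = 1/2·1/64 = 1/128
a_8 = 1/2·1/128 = 1/256
a_9 = 1/2·1/256 = 1/512
a_10 = 1/2·1/512 = 1/1024
a_11 = 1/2·1/1024 = 1/2048
a_12 = 1/2·1/2048 = 1/4096

1/4096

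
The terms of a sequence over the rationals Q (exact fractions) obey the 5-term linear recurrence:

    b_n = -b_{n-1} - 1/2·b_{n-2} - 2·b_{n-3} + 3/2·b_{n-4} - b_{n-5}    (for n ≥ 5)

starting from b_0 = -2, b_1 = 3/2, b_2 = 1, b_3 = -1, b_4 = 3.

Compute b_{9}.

b_5 = -1·3 + -1/2·-1 + -2·1 + 3/2·3/2 + -1·-2 = -1/4
b_6 = -1·-1/4 + -1/2·3 + -2·-1 + 3/2·1 + -1·3/2 = 3/4
b_7 = -1·3/4 + -1/2·-1/4 + -2·3 + 3/2·-1 + -1·1 = -73/8
b_8 = -1·-73/8 + -1/2·3/4 + -2·-1/4 + 3/2·3 + -1·-1 = 59/4
b_9 = -1·59/4 + -1/2·-73/8 + -2·3/4 + 3/2·-1/4 + -1·3 = -241/16

-241/16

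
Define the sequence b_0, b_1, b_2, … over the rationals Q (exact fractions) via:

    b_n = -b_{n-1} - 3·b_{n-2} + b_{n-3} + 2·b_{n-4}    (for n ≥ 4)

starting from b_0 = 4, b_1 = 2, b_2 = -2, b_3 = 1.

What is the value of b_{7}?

97

b_4 = -1·1 + -3·-2 + 1·2 + 2·4 = 15
b_5 = -1·15 + -3·1 + 1·-2 + 2·2 = -16
b_6 = -1·-16 + -3·15 + 1·1 + 2·-2 = -32
b_7 = -1·-32 + -3·-16 + 1·15 + 2·1 = 97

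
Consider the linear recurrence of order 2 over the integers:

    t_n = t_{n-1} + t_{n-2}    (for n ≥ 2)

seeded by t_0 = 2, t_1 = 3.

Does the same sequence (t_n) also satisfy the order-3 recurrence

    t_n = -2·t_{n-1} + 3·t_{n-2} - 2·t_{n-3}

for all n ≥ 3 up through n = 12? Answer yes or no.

Terms t_0..t_12: 2, 3, 5, 8, 13, 21, 34, 55, 89, 144, 233, 377, 610
n=3: candidate gives -5, actual t_3 = 8 ✗

no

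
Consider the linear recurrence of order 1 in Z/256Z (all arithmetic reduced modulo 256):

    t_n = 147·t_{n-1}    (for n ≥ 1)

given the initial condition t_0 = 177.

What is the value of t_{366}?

t_1 = 147·177 = 163
t_2 = 147·163 = 153
t_3 = 147·153 = 219
t_4 = 147·219 = 193
t_5 = 147·193 = 211
t_6 = 147·211 = 41
t_7 = 147·41 = 139
t_8 = 147·139 = 209
t_9 = 147·209 = 3
t_10 = 147·3 = 185
t_11 = 147·185 = 59
t_12 = 147·59 = 225
t_13 = 147·225 = 51
t_14 = 147·51 = 73
t_15 = 147·73 = 235
t_16 = 147·235 = 241
t_17 = 147·241 = 99
t_18 = 147·99 = 217
t_19 = 147·217 = 155
t_20 = 147·155 = 1
t_21 = 147·1 = 147
t_22 = 147·147 = 105
t_23 = 147·105 = 75
t_24 = 147·75 = 17
t_25 = 147·17 = 195
t_26 = 147·195 = 249
t_27 = 147·249 = 251
t_28 = 147·251 = 33
t_29 = 147·33 = 243
t_30 = 147·243 = 137
t_31 = 147·137 = 171
t_32 = 147·171 = 49
t_33 = 147·49 = 35
t_34 = 147·35 = 25
t_35 = 147·25 = 91
t_36 = 147·91 = 65
t_37 = 147·65 = 83
t_38 = 147·83 = 169
t_39 = 147·169 = 11
t_40 = 147·11 = 81
t_41 = 147·81 = 131
t_42 = 147·131 = 57
t_43 = 147·57 = 187
t_44 = 147·187 = 97
t_45 = 147·97 = 179
t_46 = 147·179 = 201
t_47 = 147·201 = 107
t_48 = 147·107 = 113
t_49 = 147·113 = 227
t_50 = 147·227 = 89
t_51 = 147·89 = 27
t_52 = 147·27 = 129
t_53 = 147·129 = 19
t_54 = 147·19 = 233
t_55 = 147·233 = 203
t_56 = 147·203 = 145
t_57 = 147·145 = 67
t_58 = 147·67 = 121
t_59 = 147·121 = 123
t_60 = 147·123 = 161
t_61 = 147·161 = 115
t_62 = 147·115 = 9
t_63 = 147·9 = 43
t_64 = 147·43 = 177
(t_64) = (177) = (t_0), so the sequence has period 64.
366 ≡ 46 (mod 64), hence t_366 = t_46 = 201.

201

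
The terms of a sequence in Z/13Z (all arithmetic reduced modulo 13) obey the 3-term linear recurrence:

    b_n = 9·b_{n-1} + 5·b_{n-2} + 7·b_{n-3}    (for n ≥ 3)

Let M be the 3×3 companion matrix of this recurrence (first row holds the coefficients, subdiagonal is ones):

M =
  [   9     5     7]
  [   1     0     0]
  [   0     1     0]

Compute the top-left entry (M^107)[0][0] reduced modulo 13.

4

(M^107)[0][0] is the top entry after applying M 107 times to the unit state (1, 0, 0). Equivalently it is h_{109} for the auxiliary sequence (h_n) obeying the same recurrence with h_2 = 1 and h_i = 0 for 0 ≤ i < 2:
h_3 = 9·1 + 5·0 + 7·0 = 9
h_4 = 9·9 + 5·1 + 7·0 = 8
h_5 = 9·8 + 5·9 + 7·1 = 7
h_6 = 9·7 + 5·8 + 7·9 = 10
h_7 = 9·10 + 5·7 + 7·8 = 12
h_8 = 9·12 + 5·10 + 7·7 = 12
h_9 = 9·12 + 5·12 + 7·10 = 4
h_10 = 9·4 + 5·12 + 7·12 = 11
h_11 = 9·11 + 5·4 + 7·12 = 8
h_12 = 9·8 + 5·11 + 7·4 = 12
h_13 = 9·12 + 5·8 + 7·11 = 4
h_14 = 9·4 + 5·12 + 7·8 = 9
h_15 = 9·9 + 5·4 + 7·12 = 3
h_16 = 9·3 + 5·9 + 7·4 = 9
h_17 = 9·9 + 5·3 + 7·9 = 3
h_18 = 9·3 + 5·9 + 7·3 = 2
h_19 = 9·2 + 5·3 + 7·9 = 5
h_20 = 9·5 + 5·2 + 7·3 = 11
h_21 = 9·11 + 5·5 + 7·2 = 8
h_22 = 9·8 + 5·11 + 7·5 = 6
h_23 = 9·6 + 5·8 + 7·11 = 2
h_24 = 9·2 + 5·6 + 7·8 = 0
h_25 = 9·0 + 5·2 + 7·6 = 0
h_26 = 9·0 + 5·0 + 7·2 = 1
(h_24, h_25, h_26) = (0, 0, 1) = (h_0, h_1, h_2), so the sequence has period 24.
109 ≡ 13 (mod 24), hence h_109 = h_13 = 4.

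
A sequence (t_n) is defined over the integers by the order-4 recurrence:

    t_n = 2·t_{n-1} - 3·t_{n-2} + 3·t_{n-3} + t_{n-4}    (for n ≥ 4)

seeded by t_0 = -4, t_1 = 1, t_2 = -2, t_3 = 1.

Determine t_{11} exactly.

t_4 = 2·1 + -3·-2 + 3·1 + 1·-4 = 7
t_5 = 2·7 + -3·1 + 3·-2 + 1·1 = 6
t_6 = 2·6 + -3·7 + 3·1 + 1·-2 = -8
t_7 = 2·-8 + -3·6 + 3·7 + 1·1 = -12
t_8 = 2·-12 + -3·-8 + 3·6 + 1·7 = 25
t_9 = 2·25 + -3·-12 + 3·-8 + 1·6 = 68
t_10 = 2·68 + -3·25 + 3·-12 + 1·-8 = 17
t_11 = 2·17 + -3·68 + 3·25 + 1·-12 = -107

-107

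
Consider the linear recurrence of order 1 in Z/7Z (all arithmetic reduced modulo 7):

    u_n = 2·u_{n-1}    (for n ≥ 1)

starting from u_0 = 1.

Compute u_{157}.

2

u_1 = 2·1 = 2
u_2 = 2·2 = 4
u_3 = 2·4 = 1
(u_3) = (1) = (u_0), so the sequence has period 3.
157 ≡ 1 (mod 3), hence u_157 = u_1 = 2.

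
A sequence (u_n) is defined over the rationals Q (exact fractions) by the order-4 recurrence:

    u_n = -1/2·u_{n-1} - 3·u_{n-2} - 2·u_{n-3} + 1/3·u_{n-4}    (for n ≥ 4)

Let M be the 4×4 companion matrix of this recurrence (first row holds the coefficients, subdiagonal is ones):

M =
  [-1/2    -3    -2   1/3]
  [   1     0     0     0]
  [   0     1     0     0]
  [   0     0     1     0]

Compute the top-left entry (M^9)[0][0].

7037/1536

(M^9)[0][0] is the top entry after applying M 9 times to the unit state (1, 0, 0, 0). Equivalently it is h_{12} for the auxiliary sequence (h_n) obeying the same recurrence with h_3 = 1 and h_i = 0 for 0 ≤ i < 3:
h_4 = -1/2·1 + -3·0 + -2·0 + 1/3·0 = -1/2
h_5 = -1/2·-1/2 + -3·1 + -2·0 + 1/3·0 = -11/4
h_6 = -1/2·-11/4 + -3·-1/2 + -2·1 + 1/3·0 = 7/8
h_7 = -1/2·7/8 + -3·-11/4 + -2·-1/2 + 1/3·1 = 439/48
h_8 = -1/2·439/48 + -3·7/8 + -2·-11/4 + 1/3·-1/2 = -179/96
h_9 = -1/2·-179/96 + -3·439/48 + -2·7/8 + 1/3·-11/4 = -1867/64
h_10 = -1/2·-1867/64 + -3·-179/96 + -2·439/48 + 1/3·7/8 = 279/128
h_11 = -1/2·279/128 + -3·-1867/64 + -2·-179/96 + 1/3·439/48 = 214741/2304
h_12 = -1/2·214741/2304 + -3·279/128 + -2·-1867/64 + 1/3·-179/96 = 7037/1536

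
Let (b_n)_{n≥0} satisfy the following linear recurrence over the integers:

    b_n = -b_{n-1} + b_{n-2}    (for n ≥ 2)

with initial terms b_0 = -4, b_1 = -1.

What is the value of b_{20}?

-9959

b_2 = -1·-1 + 1·-4 = -3
b_3 = -1·-3 + 1·-1 = 2
b_4 = -1·2 + 1·-3 = -5
b_5 = -1·-5 + 1·2 = 7
b_6 = -1·7 + 1·-5 = -12
b_7 = -1·-12 + 1·7 = 19
b_8 = -1·19 + 1·-12 = -31
b_9 = -1·-31 + 1·19 = 50
b_10 = -1·50 + 1·-31 = -81
b_11 = -1·-81 + 1·50 = 131
b_12 = -1·131 + 1·-81 = -212
b_13 = -1·-212 + 1·131 = 343
b_14 = -1·343 + 1·-212 = -555
b_15 = -1·-555 + 1·343 = 898
b_16 = -1·898 + 1·-555 = -1453
b_17 = -1·-1453 + 1·898 = 2351
b_18 = -1·2351 + 1·-1453 = -3804
b_19 = -1·-3804 + 1·2351 = 6155
b_20 = -1·6155 + 1·-3804 = -9959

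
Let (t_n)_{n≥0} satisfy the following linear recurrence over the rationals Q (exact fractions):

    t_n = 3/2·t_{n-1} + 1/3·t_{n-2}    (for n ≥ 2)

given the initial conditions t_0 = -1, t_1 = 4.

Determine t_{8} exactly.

714671/5184

t_2 = 3/2·4 + 1/3·-1 = 17/3
t_3 = 3/2·17/3 + 1/3·4 = 59/6
t_4 = 3/2·59/6 + 1/3·17/3 = 599/36
t_5 = 3/2·599/36 + 1/3·59/6 = 2033/72
t_6 = 3/2·2033/72 + 1/3·599/36 = 20693/432
t_7 = 3/2·20693/432 + 1/3·2033/72 = 70211/864
t_8 = 3/2·70211/864 + 1/3·20693/432 = 714671/5184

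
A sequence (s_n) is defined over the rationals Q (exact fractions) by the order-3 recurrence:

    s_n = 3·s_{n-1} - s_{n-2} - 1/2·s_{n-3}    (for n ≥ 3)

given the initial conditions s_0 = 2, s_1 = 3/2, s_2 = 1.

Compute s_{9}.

-90

s_3 = 3·1 + -1·3/2 + -1/2·2 = 1/2
s_4 = 3·1/2 + -1·1 + -1/2·3/2 = -1/4
s_5 = 3·-1/4 + -1·1/2 + -1/2·1 = -7/4
s_6 = 3·-7/4 + -1·-1/4 + -1/2·1/2 = -21/4
s_7 = 3·-21/4 + -1·-7/4 + -1/2·-1/4 = -111/8
s_8 = 3·-111/8 + -1·-21/4 + -1/2·-7/4 = -71/2
s_9 = 3·-71/2 + -1·-111/8 + -1/2·-21/4 = -90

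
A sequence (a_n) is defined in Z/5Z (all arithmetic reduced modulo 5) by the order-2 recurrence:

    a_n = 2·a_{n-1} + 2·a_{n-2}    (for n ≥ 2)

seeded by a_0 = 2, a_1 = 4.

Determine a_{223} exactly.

2

a_2 = 2·4 + 2·2 = 2
a_3 = 2·2 + 2·4 = 2
a_4 = 2·2 + 2·2 = 3
a_5 = 2·3 + 2·2 = 0
a_6 = 2·0 + 2·3 = 1
a_7 = 2·1 + 2·0 = 2
a_8 = 2·2 + 2·1 = 1
a_9 = 2·1 + 2·2 = 1
a_10 = 2·1 + 2·1 = 4
a_11 = 2·4 + 2·1 = 0
a_12 = 2·0 + 2·4 = 3
a_13 = 2·3 + 2·0 = 1
a_14 = 2·1 + 2·3 = 3
a_15 = 2·3 + 2·1 = 3
a_16 = 2·3 + 2·3 = 2
a_17 = 2·2 + 2·3 = 0
a_18 = 2·0 + 2·2 = 4
a_19 = 2·4 + 2·0 = 3
a_20 = 2·3 + 2·4 = 4
a_21 = 2·4 + 2·3 = 4
a_22 = 2·4 + 2·4 = 1
a_23 = 2·1 + 2·4 = 0
a_24 = 2·0 + 2·1 = 2
a_25 = 2·2 + 2·0 = 4
(a_24, a_25) = (2, 4) = (a_0, a_1), so the sequence has period 24.
223 ≡ 7 (mod 24), hence a_223 = a_7 = 2.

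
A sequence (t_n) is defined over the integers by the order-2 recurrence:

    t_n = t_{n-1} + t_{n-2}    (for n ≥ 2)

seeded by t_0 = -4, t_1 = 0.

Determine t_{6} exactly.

-20

t_2 = 1·0 + 1·-4 = -4
t_3 = 1·-4 + 1·0 = -4
t_4 = 1·-4 + 1·-4 = -8
t_5 = 1·-8 + 1·-4 = -12
t_6 = 1·-12 + 1·-8 = -20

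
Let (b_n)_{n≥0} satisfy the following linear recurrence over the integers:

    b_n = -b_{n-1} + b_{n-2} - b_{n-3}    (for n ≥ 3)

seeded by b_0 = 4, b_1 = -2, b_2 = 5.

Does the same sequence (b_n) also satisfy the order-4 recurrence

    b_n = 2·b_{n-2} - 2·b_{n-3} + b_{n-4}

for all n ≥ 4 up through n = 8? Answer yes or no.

Terms b_0..b_8: 4, -2, 5, -11, 18, -34, 63, -115, 212
n=4: candidate gives 18, actual b_4 = 18 ✓
n=5: candidate gives -34, actual b_5 = -34 ✓
n=6: candidate gives 63, actual b_6 = 63 ✓
n=7: candidate gives -115, actual b_7 = -115 ✓
n=8: candidate gives 212, actual b_8 = 212 ✓

yes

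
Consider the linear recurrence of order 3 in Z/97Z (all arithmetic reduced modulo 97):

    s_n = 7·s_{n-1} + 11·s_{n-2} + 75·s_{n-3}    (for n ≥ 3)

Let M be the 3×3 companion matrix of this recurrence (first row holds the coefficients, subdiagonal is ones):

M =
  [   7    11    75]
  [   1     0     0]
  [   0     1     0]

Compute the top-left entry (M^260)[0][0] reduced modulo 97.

30

(M^260)[0][0] is the top entry after applying M 260 times to the unit state (1, 0, 0). Equivalently it is h_{262} for the auxiliary sequence (h_n) obeying the same recurrence with h_2 = 1 and h_i = 0 for 0 ≤ i < 2:
h_3 = 7·1 + 11·0 + 75·0 = 7
h_4 = 7·7 + 11·1 + 75·0 = 60
h_5 = 7·60 + 11·7 + 75·1 = 87
h_6 = 7·87 + 11·60 + 75·7 = 48
h_7 = 7·48 + 11·87 + 75·60 = 70
h_8 = 7·70 + 11·48 + 75·87 = 74
Continuing the recurrence:
  h_9 = 38;  h_10 = 25;  h_11 = 32;  h_12 = 51;  h_13 = 62;  h_14 = 0
  h_15 = 45;  h_16 = 18;  h_17 = 39;  h_18 = 63;  h_19 = 86;  h_20 = 49
  h_21 = 0;  h_22 = 5;  h_23 = 24;  h_24 = 29;  h_25 = 66;  h_26 = 59
  h_27 = 16;  h_28 = 85;  h_29 = 55;  h_30 = 95;  h_31 = 79;  h_32 = 0
  h_33 = 40;  h_34 = 94;  h_35 = 31;  h_36 = 80;  h_37 = 94;  h_38 = 80
  h_39 = 28;  h_40 = 75;  h_41 = 43;  h_42 = 25;  h_43 = 65;  h_44 = 75
  h_45 = 11;  h_46 = 54;  h_47 = 13;  h_48 = 55;  h_49 = 19;  h_50 = 64
  h_51 = 29;  h_52 = 4;  h_53 = 6;  h_54 = 30;  h_55 = 91;  h_56 = 59
  h_57 = 75;  h_58 = 45;  h_59 = 36;  h_60 = 67;  h_61 = 69;  h_62 = 40
  h_63 = 50;  h_64 = 48;  h_65 = 6;  h_66 = 52;  h_67 = 53;  h_68 = 35
  h_69 = 72;  h_70 = 14;  h_71 = 23;  h_72 = 89;  h_73 = 83;  h_74 = 84
  h_75 = 28;  h_76 = 70;  h_77 = 17;  h_78 = 79;  h_79 = 73;  h_80 = 36
  h_81 = 93;  h_82 = 23;  h_83 = 4;  h_84 = 78;  h_85 = 84;  h_86 = 0
  h_87 = 81;  h_88 = 77;  h_89 = 72;  h_90 = 54;  h_91 = 58;  h_92 = 95
  h_93 = 18;  h_94 = 89;  h_95 = 89;  h_96 = 42;  h_97 = 91;  h_98 = 14
  h_99 = 78;  h_100 = 56;  h_101 = 69;  h_102 = 62;  h_103 = 58;  h_104 = 55
  h_105 = 47;  h_106 = 46;  h_107 = 17;  h_108 = 76;  h_109 = 95;  h_110 = 60
  h_111 = 84;  h_112 = 31;  h_113 = 15;  h_114 = 53;  h_115 = 48;  h_116 = 7
  h_117 = 90;  h_118 = 39;  h_119 = 42;  h_120 = 4;  h_121 = 20;  h_122 = 36
  h_123 = 93;  h_124 = 25;  h_125 = 18;  h_126 = 4;  h_127 = 64;  h_128 = 96
  h_129 = 27;  h_130 = 31;  h_131 = 51;  h_132 = 7;  h_133 = 25;  h_134 = 3
  h_135 = 45;  h_136 = 89;  h_137 = 82;  h_138 = 78;  h_139 = 72;  h_140 = 43
  h_141 = 56;  h_142 = 57;  h_143 = 69;  h_144 = 72;  h_145 = 9;  h_146 = 16
  h_147 = 82;  h_148 = 67;  h_149 = 49;  h_150 = 52;  h_151 = 11;  h_152 = 56
  h_153 = 48;  h_154 = 31;  h_155 = 95;  h_156 = 47;  h_157 = 13;  h_158 = 70
  h_159 = 84;  h_160 = 5;  h_161 = 1;  h_162 = 57;  h_163 = 9;  h_164 = 86
  h_165 = 29;  h_166 = 78;  h_167 = 40;  h_168 = 15;  h_169 = 90;  h_170 = 12
  h_171 = 65;  h_172 = 62;  h_173 = 12;  h_174 = 15;  h_175 = 37;  h_176 = 63
  h_177 = 33;  h_178 = 13;  h_179 = 38;  h_180 = 71;  h_181 = 47;  h_182 = 80
  h_183 = 0;  h_184 = 40;  h_185 = 72;  h_186 = 71;  h_187 = 21;  h_188 = 23
  h_189 = 91;  h_190 = 40;  h_191 = 96;  h_192 = 80;  h_193 = 57;  h_194 = 40
  h_195 = 20;  h_196 = 5;  h_197 = 54;  h_198 = 90;  h_199 = 47;  h_200 = 34
  h_201 = 36;  h_202 = 77;  h_203 = 90;  h_204 = 6;  h_205 = 17;  h_206 = 48
  h_207 = 3;  h_208 = 78;  h_209 = 8;  h_210 = 72;  h_211 = 40;  h_212 = 23
  h_213 = 84;  h_214 = 58;  h_215 = 48;  h_216 = 96;  h_217 = 21;  h_218 = 50
  h_219 = 21;  h_220 = 41;  h_221 = 0;  h_222 = 86;  h_223 = 88;  h_224 = 10
  h_225 = 19;  h_226 = 53;  h_227 = 69;  h_228 = 66;  h_229 = 55;  h_230 = 78
  h_231 = 87;  h_232 = 63;  h_233 = 70;  h_234 = 45;  h_235 = 87;  h_236 = 49
  h_237 = 19;  h_238 = 19;  h_239 = 40;  h_240 = 71;  h_241 = 34;  h_242 = 42
  h_243 = 76;  h_244 = 52;  h_245 = 82;  h_246 = 56;  h_247 = 53;  h_248 = 56
  h_249 = 34;  h_250 = 76;  h_251 = 62;  h_252 = 37;  h_253 = 45;  h_254 = 37
  h_255 = 37;  h_256 = 64;  h_257 = 41;  h_258 = 80;  h_259 = 88;  h_260 = 12
h_261 = 7·12 + 11·88 + 75·80 = 68
h_262 = 7·68 + 11·12 + 75·88 = 30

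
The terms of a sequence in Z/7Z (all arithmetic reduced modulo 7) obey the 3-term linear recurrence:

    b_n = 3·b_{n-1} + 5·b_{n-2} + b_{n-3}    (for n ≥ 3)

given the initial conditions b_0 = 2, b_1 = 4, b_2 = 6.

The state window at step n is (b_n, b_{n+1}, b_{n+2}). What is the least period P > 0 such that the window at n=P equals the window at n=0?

n=0: window = (2, 4, 6)
n=1: window = (4, 6, 5)
n=2: window = (6, 5, 0)
n=3: window = (5, 0, 3)
n=4: window = (0, 3, 0)
n=5: window = (3, 0, 1)
n=6: window = (0, 1, 6)
n=7: window = (1, 6, 2)
n=8: window = (6, 2, 2)
n=9: window = (2, 2, 1)
n=10: window = (2, 1, 1)
n=11: window = (1, 1, 3)
n=12: window = (1, 3, 1)
n=13: window = (3, 1, 5)
n=14: window = (1, 5, 2)
n=15: window = (5, 2, 4)
n=16: window = (2, 4, 6)
window at n=16 equals window at n=0 → period = 16

16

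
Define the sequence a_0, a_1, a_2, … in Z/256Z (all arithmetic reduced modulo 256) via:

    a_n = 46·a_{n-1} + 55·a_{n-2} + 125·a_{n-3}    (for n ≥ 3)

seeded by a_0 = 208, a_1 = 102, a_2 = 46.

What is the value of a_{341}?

224

a_3 = 46·46 + 55·102 + 125·208 = 190
a_4 = 46·190 + 55·46 + 125·102 = 212
a_5 = 46·212 + 55·190 + 125·46 = 96
a_6 = 46·96 + 55·212 + 125·190 = 146
a_7 = 46·146 + 55·96 + 125·212 = 96
a_8 = 46·96 + 55·146 + 125·96 = 126
Continuing the recurrence:
  a_9 = 142;  a_10 = 118;  a_11 = 60;  a_12 = 120;  a_13 = 18;  a_14 = 80
  a_15 = 214;  a_16 = 110;  a_17 = 206;  a_18 = 36;  a_19 = 112;  a_20 = 114
  a_21 = 32;  a_22 = 238;  a_23 = 78;  a_24 = 198;  a_25 = 140;  a_26 = 200
  a_27 = 178;  a_28 = 80;  a_29 = 70;  a_30 = 174;  a_31 = 94;  a_32 = 116
  a_33 = 0;  a_34 = 210;  a_35 = 96;  a_36 = 94;  a_37 = 14;  a_38 = 150
  a_39 = 220;  a_40 = 152;  a_41 = 210;  a_42 = 208;  a_43 = 182;  a_44 = 238
  a_45 = 110;  a_46 = 196;  a_47 = 16;  a_48 = 178;  a_49 = 32;  a_50 = 206
  a_51 = 206;  a_52 = 230;  a_53 = 44;  a_54 = 232;  a_55 = 114;  a_56 = 208
  a_57 = 38;  a_58 = 46;  a_59 = 254;  a_60 = 20;  a_61 = 160;  a_62 = 18
  a_63 = 96;  a_64 = 62;  a_65 = 142;  a_66 = 182;  a_67 = 124;  a_68 = 184
  a_69 = 146;  a_70 = 80;  a_71 = 150;  a_72 = 110;  a_73 = 14;  a_74 = 100
  a_75 = 176;  a_76 = 242;  a_77 = 32;  a_78 = 174;  a_79 = 78;  a_80 = 6
  a_81 = 204;  a_82 = 8;  a_83 = 50;  a_84 = 80;  a_85 = 6;  a_86 = 174
  a_87 = 158;  a_88 = 180;  a_89 = 64;  a_90 = 82;  a_91 = 96;  a_92 = 30
  a_93 = 14;  a_94 = 214;  a_95 = 28;  a_96 = 216;  a_97 = 82;  a_98 = 208
  a_99 = 118;  a_100 = 238;  a_101 = 174;  a_102 = 4;  a_103 = 80;  a_104 = 50
  a_105 = 32;  a_106 = 142;  a_107 = 206;  a_108 = 38;  a_109 = 108;  a_110 = 40
  a_111 = 242;  a_112 = 208;  a_113 = 230;  a_114 = 46;  a_115 = 62;  a_116 = 84
  a_117 = 224;  a_118 = 146;  a_119 = 96;  a_120 = 254;  a_121 = 142;  a_122 = 246
  a_123 = 188;  a_124 = 248;  a_125 = 18;  a_126 = 80;  a_127 = 86;  a_128 = 110
  a_129 = 78;  a_130 = 164;  a_131 = 240;  a_132 = 114;  a_133 = 32;  a_134 = 110
  a_135 = 78;  a_136 = 70;  a_137 = 12;  a_138 = 72;  a_139 = 178;  a_140 = 80
  a_141 = 198;  a_142 = 174;  a_143 = 222;  a_144 = 244;  a_145 = 128;  a_146 = 210
  a_147 = 96;  a_148 = 222;  a_149 = 14;  a_150 = 22;  a_151 = 92;  a_152 = 24
  a_153 = 210;  a_154 = 208;  a_155 = 54;  a_156 = 238;  a_157 = 238;  a_158 = 68
  a_159 = 144;  a_160 = 178;  a_161 = 32;  a_162 = 78;  a_163 = 206;  a_164 = 102
  a_165 = 172;  a_166 = 104;  a_167 = 114;  a_168 = 208;  a_169 = 166;  a_170 = 46
  a_171 = 126;  a_172 = 148;  a_173 = 32;  a_174 = 18;  a_175 = 96;  a_176 = 190
  a_177 = 142;  a_178 = 54;  a_179 = 252;  a_180 = 56;  a_181 = 146;  a_182 = 80
  a_183 = 22;  a_184 = 110;  a_185 = 142;  a_186 = 228;  a_187 = 48;  a_188 = 242
  a_189 = 32;  a_190 = 46;  a_191 = 78;  a_192 = 134;  a_193 = 76;  a_194 = 136
  a_195 = 50;  a_196 = 80;  a_197 = 134;  a_198 = 174;  a_199 = 30;  a_200 = 52
  a_201 = 192;  a_202 = 82;  a_203 = 96;  a_204 = 158;  a_205 = 14;  a_206 = 86
  a_207 = 156;  a_208 = 88;  a_209 = 82;  a_210 = 208;  a_211 = 246;  a_212 = 238
  a_213 = 46;  a_214 = 132;  a_215 = 208;  a_216 = 50;  a_217 = 32;  a_218 = 14
  a_219 = 206;  a_220 = 166;  a_221 = 236;  a_222 = 168;  a_223 = 242;  a_224 = 208
  a_225 = 102;  a_226 = 46;  a_227 = 190;  a_228 = 212;  a_229 = 96;  a_230 = 146
  a_231 = 96;  a_232 = 126;  a_233 = 142;  a_234 = 118;  a_235 = 60;  a_236 = 120
  a_237 = 18;  a_238 = 80;  a_239 = 214;  a_240 = 110;  a_241 = 206;  a_242 = 36
  a_243 = 112;  a_244 = 114;  a_245 = 32;  a_246 = 238;  a_247 = 78;  a_248 = 198
  a_249 = 140;  a_250 = 200;  a_251 = 178;  a_252 = 80;  a_253 = 70;  a_254 = 174
  a_255 = 94;  a_256 = 116;  a_257 = 0;  a_258 = 210;  a_259 = 96;  a_260 = 94
  a_261 = 14;  a_262 = 150;  a_263 = 220;  a_264 = 152;  a_265 = 210;  a_266 = 208
  a_267 = 182;  a_268 = 238;  a_269 = 110;  a_270 = 196;  a_271 = 16;  a_272 = 178
  a_273 = 32;  a_274 = 206;  a_275 = 206;  a_276 = 230;  a_277 = 44;  a_278 = 232
  a_279 = 114;  a_280 = 208;  a_281 = 38;  a_282 = 46;  a_283 = 254;  a_284 = 20
  a_285 = 160;  a_286 = 18;  a_287 = 96;  a_288 = 62;  a_289 = 142;  a_290 = 182
  a_291 = 124;  a_292 = 184;  a_293 = 146;  a_294 = 80;  a_295 = 150;  a_296 = 110
  a_297 = 14;  a_298 = 100;  a_299 = 176;  a_300 = 242;  a_301 = 32;  a_302 = 174
  a_303 = 78;  a_304 = 6;  a_305 = 204;  a_306 = 8;  a_307 = 50;  a_308 = 80
  a_309 = 6;  a_310 = 174;  a_311 = 158;  a_312 = 180;  a_313 = 64;  a_314 = 82
  a_315 = 96;  a_316 = 30;  a_317 = 14;  a_318 = 214;  a_319 = 28;  a_320 = 216
  a_321 = 82;  a_322 = 208;  a_323 = 118;  a_324 = 238;  a_325 = 174;  a_326 = 4
  a_327 = 80;  a_328 = 50;  a_329 = 32;  a_330 = 142;  a_331 = 206;  a_332 = 38
  a_333 = 108;  a_334 = 40;  a_335 = 242;  a_336 = 208;  a_337 = 230;  a_338 = 46
  a_339 = 62
a_340 = 46·62 + 55·46 + 125·230 = 84
a_341 = 46·84 + 55·62 + 125·46 = 224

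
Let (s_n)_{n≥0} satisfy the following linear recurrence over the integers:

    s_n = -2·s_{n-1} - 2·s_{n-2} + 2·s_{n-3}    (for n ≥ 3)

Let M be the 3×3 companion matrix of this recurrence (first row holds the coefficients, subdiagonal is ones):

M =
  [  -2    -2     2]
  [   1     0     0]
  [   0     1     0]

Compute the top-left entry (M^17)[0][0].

(M^17)[0][0] is the top entry after applying M 17 times to the unit state (1, 0, 0). Equivalently it is h_{19} for the auxiliary sequence (h_n) obeying the same recurrence with h_2 = 1 and h_i = 0 for 0 ≤ i < 2:
h_3 = -2·1 + -2·0 + 2·0 = -2
h_4 = -2·-2 + -2·1 + 2·0 = 2
h_5 = -2·2 + -2·-2 + 2·1 = 2
h_6 = -2·2 + -2·2 + 2·-2 = -12
h_7 = -2·-12 + -2·2 + 2·2 = 24
h_8 = -2·24 + -2·-12 + 2·2 = -20
h_9 = -2·-20 + -2·24 + 2·-12 = -32
h_10 = -2·-32 + -2·-20 + 2·24 = 152
h_11 = -2·152 + -2·-32 + 2·-20 = -280
h_12 = -2·-280 + -2·152 + 2·-32 = 192
h_13 = -2·192 + -2·-280 + 2·152 = 480
h_14 = -2·480 + -2·192 + 2·-280 = -1904
h_15 = -2·-1904 + -2·480 + 2·192 = 3232
h_16 = -2·3232 + -2·-1904 + 2·480 = -1696
h_17 = -2·-1696 + -2·3232 + 2·-1904 = -6880
h_18 = -2·-6880 + -2·-1696 + 2·3232 = 23616
h_19 = -2·23616 + -2·-6880 + 2·-1696 = -36864

-36864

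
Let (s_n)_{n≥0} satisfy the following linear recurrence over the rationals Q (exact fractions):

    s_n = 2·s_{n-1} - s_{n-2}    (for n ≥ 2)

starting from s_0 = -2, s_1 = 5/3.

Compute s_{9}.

s_2 = 2·5/3 + -1·-2 = 16/3
s_3 = 2·16/3 + -1·5/3 = 9
s_4 = 2·9 + -1·16/3 = 38/3
s_5 = 2·38/3 + -1·9 = 49/3
s_6 = 2·49/3 + -1·38/3 = 20
s_7 = 2·20 + -1·49/3 = 71/3
s_8 = 2·71/3 + -1·20 = 82/3
s_9 = 2·82/3 + -1·71/3 = 31

31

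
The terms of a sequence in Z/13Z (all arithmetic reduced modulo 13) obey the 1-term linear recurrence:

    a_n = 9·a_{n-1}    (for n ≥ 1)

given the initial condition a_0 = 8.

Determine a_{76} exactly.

7

a_1 = 9·8 = 7
a_2 = 9·7 = 11
a_3 = 9·11 = 8
(a_3) = (8) = (a_0), so the sequence has period 3.
76 ≡ 1 (mod 3), hence a_76 = a_1 = 7.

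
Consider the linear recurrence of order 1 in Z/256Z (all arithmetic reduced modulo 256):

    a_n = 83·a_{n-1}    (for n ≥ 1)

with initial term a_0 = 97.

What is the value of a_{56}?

65

a_1 = 83·97 = 115
a_2 = 83·115 = 73
a_3 = 83·73 = 171
a_4 = 83·171 = 113
a_5 = 83·113 = 163
a_6 = 83·163 = 217
a_7 = 83·217 = 91
a_8 = 83·91 = 129
a_9 = 83·129 = 211
a_10 = 83·211 = 105
a_11 = 83·105 = 11
a_12 = 83·11 = 145
a_13 = 83·145 = 3
a_14 = 83·3 = 249
a_15 = 83·249 = 187
a_16 = 83·187 = 161
a_17 = 83·161 = 51
a_18 = 83·51 = 137
a_19 = 83·137 = 107
a_20 = 83·107 = 177
a_21 = 83·177 = 99
a_22 = 83·99 = 25
a_23 = 83·25 = 27
a_24 = 83·27 = 193
a_25 = 83·193 = 147
a_26 = 83·147 = 169
a_27 = 83·169 = 203
a_28 = 83·203 = 209
a_29 = 83·209 = 195
a_30 = 83·195 = 57
a_31 = 83·57 = 123
a_32 = 83·123 = 225
a_33 = 83·225 = 243
a_34 = 83·243 = 201
a_35 = 83·201 = 43
a_36 = 83·43 = 241
a_37 = 83·241 = 35
a_38 = 83·35 = 89
a_39 = 83·89 = 219
a_40 = 83·219 = 1
a_41 = 83·1 = 83
a_42 = 83·83 = 233
a_43 = 83·233 = 139
a_44 = 83·139 = 17
a_45 = 83·17 = 131
a_46 = 83·131 = 121
a_47 = 83·121 = 59
a_48 = 83·59 = 33
a_49 = 83·33 = 179
a_50 = 83·179 = 9
a_51 = 83·9 = 235
a_52 = 83·235 = 49
a_53 = 83·49 = 227
a_54 = 83·227 = 153
a_55 = 83·153 = 155
a_56 = 83·155 = 65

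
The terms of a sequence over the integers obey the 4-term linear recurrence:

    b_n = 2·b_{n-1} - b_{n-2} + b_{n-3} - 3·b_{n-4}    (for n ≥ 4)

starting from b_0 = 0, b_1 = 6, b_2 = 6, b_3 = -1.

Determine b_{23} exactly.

b_4 = 2·-1 + -1·6 + 1·6 + -3·0 = -2
b_5 = 2·-2 + -1·-1 + 1·6 + -3·6 = -15
b_6 = 2·-15 + -1·-2 + 1·-1 + -3·6 = -47
b_7 = 2·-47 + -1·-15 + 1·-2 + -3·-1 = -78
b_8 = 2·-78 + -1·-47 + 1·-15 + -3·-2 = -118
b_9 = 2·-118 + -1·-78 + 1·-47 + -3·-15 = -160
b_10 = 2·-160 + -1·-118 + 1·-78 + -3·-47 = -139
b_11 = 2·-139 + -1·-160 + 1·-118 + -3·-78 = -2
b_12 = 2·-2 + -1·-139 + 1·-160 + -3·-118 = 329
b_13 = 2·329 + -1·-2 + 1·-139 + -3·-160 = 1001
b_14 = 2·1001 + -1·329 + 1·-2 + -3·-139 = 2088
b_15 = 2·2088 + -1·1001 + 1·329 + -3·-2 = 3510
b_16 = 2·3510 + -1·2088 + 1·1001 + -3·329 = 4946
b_17 = 2·4946 + -1·3510 + 1·2088 + -3·1001 = 5467
b_18 = 2·5467 + -1·4946 + 1·3510 + -3·2088 = 3234
b_19 = 2·3234 + -1·5467 + 1·4946 + -3·3510 = -4583
b_20 = 2·-4583 + -1·3234 + 1·5467 + -3·4946 = -21771
b_21 = 2·-21771 + -1·-4583 + 1·3234 + -3·5467 = -52126
b_22 = 2·-52126 + -1·-21771 + 1·-4583 + -3·3234 = -96766
b_23 = 2·-96766 + -1·-52126 + 1·-21771 + -3·-4583 = -149428

-149428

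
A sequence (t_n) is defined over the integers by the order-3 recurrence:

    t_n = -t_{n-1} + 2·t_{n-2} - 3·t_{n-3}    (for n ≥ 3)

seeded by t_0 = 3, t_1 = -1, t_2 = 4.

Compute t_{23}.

-391618814

t_3 = -1·4 + 2·-1 + -3·3 = -15
t_4 = -1·-15 + 2·4 + -3·-1 = 26
t_5 = -1·26 + 2·-15 + -3·4 = -68
t_6 = -1·-68 + 2·26 + -3·-15 = 165
t_7 = -1·165 + 2·-68 + -3·26 = -379
t_8 = -1·-379 + 2·165 + -3·-68 = 913
t_9 = -1·913 + 2·-379 + -3·165 = -2166
t_10 = -1·-2166 + 2·913 + -3·-379 = 5129
t_11 = -1·5129 + 2·-2166 + -3·913 = -12200
t_12 = -1·-12200 + 2·5129 + -3·-2166 = 28956
t_13 = -1·28956 + 2·-12200 + -3·5129 = -68743
t_14 = -1·-68743 + 2·28956 + -3·-12200 = 163255
t_15 = -1·163255 + 2·-68743 + -3·28956 = -387609
t_16 = -1·-387609 + 2·163255 + -3·-68743 = 920348
t_17 = -1·920348 + 2·-387609 + -3·163255 = -2185331
t_18 = -1·-2185331 + 2·920348 + -3·-387609 = 5188854
t_19 = -1·5188854 + 2·-2185331 + -3·920348 = -12320560
t_20 = -1·-12320560 + 2·5188854 + -3·-2185331 = 29254261
t_21 = -1·29254261 + 2·-12320560 + -3·5188854 = -69461943
t_22 = -1·-69461943 + 2·29254261 + -3·-12320560 = 164932145
t_23 = -1·164932145 + 2·-69461943 + -3·29254261 = -391618814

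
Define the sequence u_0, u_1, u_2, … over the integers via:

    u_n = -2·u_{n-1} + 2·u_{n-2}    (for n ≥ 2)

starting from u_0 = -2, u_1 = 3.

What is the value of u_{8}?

-4000

u_2 = -2·3 + 2·-2 = -10
u_3 = -2·-10 + 2·3 = 26
u_4 = -2·26 + 2·-10 = -72
u_5 = -2·-72 + 2·26 = 196
u_6 = -2·196 + 2·-72 = -536
u_7 = -2·-536 + 2·196 = 1464
u_8 = -2·1464 + 2·-536 = -4000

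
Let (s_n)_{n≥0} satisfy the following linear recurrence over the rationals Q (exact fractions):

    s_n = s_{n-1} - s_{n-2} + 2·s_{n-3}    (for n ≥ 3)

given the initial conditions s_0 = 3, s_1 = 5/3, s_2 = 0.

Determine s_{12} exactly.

s_3 = 1·0 + -1·5/3 + 2·3 = 13/3
s_4 = 1·13/3 + -1·0 + 2·5/3 = 23/3
s_5 = 1·23/3 + -1·13/3 + 2·0 = 10/3
s_6 = 1·10/3 + -1·23/3 + 2·13/3 = 13/3
s_7 = 1·13/3 + -1·10/3 + 2·23/3 = 49/3
s_8 = 1·49/3 + -1·13/3 + 2·10/3 = 56/3
s_9 = 1·56/3 + -1·49/3 + 2·13/3 = 11
s_10 = 1·11 + -1·56/3 + 2·49/3 = 25
s_11 = 1·25 + -1·11 + 2·56/3 = 154/3
s_12 = 1·154/3 + -1·25 + 2·11 = 145/3

145/3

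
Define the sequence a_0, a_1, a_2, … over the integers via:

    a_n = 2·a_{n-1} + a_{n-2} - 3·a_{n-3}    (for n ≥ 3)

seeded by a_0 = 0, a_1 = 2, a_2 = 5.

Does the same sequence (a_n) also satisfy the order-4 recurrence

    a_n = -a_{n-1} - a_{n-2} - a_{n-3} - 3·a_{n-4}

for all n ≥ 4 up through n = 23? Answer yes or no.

Terms a_0..a_23: 0, 2, 5, 12, 23, 43, 73, 120, 184, 269, 362, 441, 437, 229, -428, -1938, -4991, -10636, -20449, -36561, -61663, -98540, -149060, -211671
n=4: candidate gives -19, actual a_4 = 23 ✗

no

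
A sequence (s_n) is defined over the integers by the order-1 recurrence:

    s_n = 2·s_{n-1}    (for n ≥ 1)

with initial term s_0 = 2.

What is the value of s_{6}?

s_1 = 2·2 = 4
s_2 = 2·4 = 8
s_3 = 2·8 = 16
s_4 = 2·16 = 32
s_5 = 2·32 = 64
s_6 = 2·64 = 128

128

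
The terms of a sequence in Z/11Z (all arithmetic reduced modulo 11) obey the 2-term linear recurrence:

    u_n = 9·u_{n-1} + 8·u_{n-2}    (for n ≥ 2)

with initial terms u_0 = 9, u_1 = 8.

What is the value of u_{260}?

9

u_2 = 9·8 + 8·9 = 1
u_3 = 9·1 + 8·8 = 7
u_4 = 9·7 + 8·1 = 5
u_5 = 9·5 + 8·7 = 2
u_6 = 9·2 + 8·5 = 3
u_7 = 9·3 + 8·2 = 10
u_8 = 9·10 + 8·3 = 4
u_9 = 9·4 + 8·10 = 6
u_10 = 9·6 + 8·4 = 9
u_11 = 9·9 + 8·6 = 8
(u_10, u_11) = (9, 8) = (u_0, u_1), so the sequence has period 10.
260 ≡ 0 (mod 10), hence u_260 = u_0 = 9.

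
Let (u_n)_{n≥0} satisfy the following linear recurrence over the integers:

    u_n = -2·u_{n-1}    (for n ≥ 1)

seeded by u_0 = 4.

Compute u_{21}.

u_1 = -2·4 = -8
u_2 = -2·-8 = 16
u_3 = -2·16 = -32
u_4 = -2·-32 = 64
u_5 = -2·64 = -128
u_6 = -2·-128 = 256
u_7 = -2·256 = -512
u_8 = -2·-512 = 1024
u_9 = -2·1024 = -2048
u_10 = -2·-2048 = 4096
u_11 = -2·4096 = -8192
u_12 = -2·-8192 = 16384
u_13 = -2·16384 = -32768
u_14 = -2·-32768 = 65536
u_15 = -2·65536 = -131072
u_16 = -2·-131072 = 262144
u_17 = -2·262144 = -524288
u_18 = -2·-524288 = 1048576
u_19 = -2·1048576 = -2097152
u_20 = -2·-2097152 = 4194304
u_21 = -2·4194304 = -8388608

-8388608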